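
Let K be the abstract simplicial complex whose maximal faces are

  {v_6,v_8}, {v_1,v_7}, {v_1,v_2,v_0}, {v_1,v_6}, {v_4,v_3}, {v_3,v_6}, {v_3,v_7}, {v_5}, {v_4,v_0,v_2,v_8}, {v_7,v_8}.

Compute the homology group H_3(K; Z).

We work with the vertex ordering v_0 < v_1 < v_2 < v_3 < v_4 < v_5 < v_6 < v_7 < v_8. The simplices of K, each written with vertices in increasing order, are:

  0-simplices (9): [v_0], [v_1], [v_2], [v_3], [v_4], [v_5], [v_6], [v_7], [v_8]
  1-simplices (15): (15 of them)
  2-simplices (5): [v_0,v_1,v_2], [v_0,v_2,v_4], [v_0,v_2,v_8], [v_0,v_4,v_8], [v_2,v_4,v_8]
  3-simplices (1): [v_0,v_2,v_4,v_8]

giving chain groups C_0 ≅ Z^9, C_1 ≅ Z^15, C_2 ≅ Z^5, C_3 ≅ Z^1.

Boundary ∂_1: C_1 → C_0 is given by ∂[p,q] = [q] − [p]. For instance
  ∂[v_0,v_8] = [v_8] − [v_0].
This gives a 9×15 integer matrix of rank 7; reducing to Smith normal form yields diagonal entries (1,1,1,1,1,1,1).

The boundary map ∂_2: C_2 → C_1 acts by ∂[p,q,r] = [q,r] − [p,r] + [p,q]. For instance
  ∂[v_0,v_2,v_4] = [v_2,v_4] − [v_0,v_4] + [v_0,v_2],
  ∂[v_0,v_4,v_8] = [v_4,v_8] − [v_0,v_8] + [v_0,v_4].
This gives a 15×5 integer matrix of rank 4; reducing to Smith normal form yields diagonal entries (1,1,1,1).

∂_3: C_3 → C_2 sends each 3-simplex σ to the alternating sum Σ_i (−1)^i (σ with its i-th vertex removed). For instance
  ∂[v_0,v_2,v_4,v_8] = [v_2,v_4,v_8] − [v_0,v_4,v_8] + [v_0,v_2,v_8] − [v_0,v_2,v_4].
This gives a 5×1 integer matrix of rank 1; reducing to Smith normal form yields diagonal entries (1).

From H_k ≅ ker(∂_k) / im(∂_{k+1}) we obtain:

  H_3: rank ker ∂_3 − rank ∂_4 = (1 − 1) − 0 = 0, and there is no ∂_4, so H_3 = 0.

H_3 ≅ 0.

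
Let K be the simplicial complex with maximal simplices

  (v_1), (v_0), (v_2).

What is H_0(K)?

H_0 ≅ Z^3.

We work with the vertex ordering v_0 < v_1 < v_2. The simplices of K, each written with vertices in increasing order, are:

  0-simplices (3): [v_0], [v_1], [v_2]

Hence C_0 ≅ Z^3.

From H_k ≅ ker(∂_k) / im(∂_{k+1}) we obtain:

  H_0: rank C_0 − rank ∂_1 = 3 − 0 = 3, and there is no ∂_1, so H_0 ≅ Z^3.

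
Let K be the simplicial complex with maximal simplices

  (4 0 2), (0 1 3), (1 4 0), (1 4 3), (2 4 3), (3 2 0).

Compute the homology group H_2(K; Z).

H_2 = Z.

Order the vertices as 0 < 1 < 2 < 3 < 4. Listing each simplex with vertices in this order, K has dimension 2 with simplices:

  0-simplices (5): [0], [1], [2], [3], [4]
  1-simplices (9): [0,1], [0,2], [0,3], [0,4], [1,3], [1,4], [2,3], [2,4], [3,4]
  2-simplices (6): [0,1,3], [0,1,4], [0,2,3], [0,2,4], [1,3,4], [2,3,4]

giving chain groups C_0 ≅ Z^5, C_1 ≅ Z^9, C_2 ≅ Z^6.

∂_1: C_1 → C_0 maps an edge to its endpoints' difference, ∂[p,q] = q − p. For instance
  ∂[0,3] = [3] − [0].
The 5×9 boundary matrix has rank 4 and Smith normal form diag(1,1,1,1).

Boundary ∂_2: C_2 → C_1 acts by ∂[p,q,r] = [q,r] − [p,r] + [p,q]. For instance
  ∂[0,1,4] = [1,4] − [0,4] + [0,1],
  ∂[1,3,4] = [3,4] − [1,4] + [1,3].
This gives a 9×6 integer matrix of rank 5; reducing to Smith normal form yields diagonal entries (1,1,1,1,1).

From H_k ≅ ker(∂_k) / im(∂_{k+1}) we obtain:

  H_2: rank ker ∂_2 − rank ∂_3 = (6 − 5) − 0 = 1, and there is no ∂_3, so H_2 ≅ Z.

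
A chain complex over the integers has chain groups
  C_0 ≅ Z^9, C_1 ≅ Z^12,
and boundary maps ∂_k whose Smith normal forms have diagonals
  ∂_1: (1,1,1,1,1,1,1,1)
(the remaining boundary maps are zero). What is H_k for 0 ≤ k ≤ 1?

H_0: b_0 = 9 − 0 − 8 = 1; torsion from ∂_1 factors > 1: none. So H_0 ≅ Z.
H_1: b_1 = 12 − 8 − 0 = 4; torsion from ∂_2 factors > 1: none. So H_1 ≅ Z^4.

H_0 ≅ Z,  H_1 ≅ Z^4.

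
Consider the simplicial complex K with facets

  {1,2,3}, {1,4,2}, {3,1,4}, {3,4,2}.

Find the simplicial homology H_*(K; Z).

H_0 = Z,  H_1 = 0,  H_2 = Z.

Fix the vertex order 1 < 2 < 3 < 4 and write every simplex with vertices in increasing order. Then dim K = 2 and the simplices of K are:

  0-simplices (4): [1], [2], [3], [4]
  1-simplices (6): [1,2], [1,3], [1,4], [2,3], [2,4], [3,4]
  2-simplices (4): [1,2,3], [1,2,4], [1,3,4], [2,3,4]

Hence C_0 ≅ Z^4, C_1 ≅ Z^6, C_2 ≅ Z^4.

The boundary map ∂_1: C_1 → C_0 maps an edge to its endpoints' difference, ∂[p,q] = q − p. For instance
  ∂[1,2] = [2] − [1].
As a 4×6 matrix over Z this has rank 3, with invariant factors (1,1,1).

Boundary ∂_2: C_2 → C_1 acts by ∂[p,q,r] = [q,r] − [p,r] + [p,q]. For instance
  ∂[2,3,4] = [3,4] − [2,4] + [2,3],
  ∂[1,2,3] = [2,3] − [1,3] + [1,2].
The 6×4 boundary matrix has rank 3 and Smith normal form diag(1,1,1).

Computing H_k = (kernel of ∂_k) / (image of ∂_{k+1}):

  H_0: rank C_0 − rank ∂_1 = 4 − 3 = 1, and the invariant factors of ∂_1 are all 1, so H_0 ≅ Z.
  H_1: rank ker ∂_1 − rank ∂_2 = (6 − 3) − 3 = 0, and the invariant factors of ∂_2 are all 1, so H_1 ≅ 0.
  H_2: rank ker ∂_2 − rank ∂_3 = (4 − 3) − 0 = 1, and there is no ∂_3, so H_2 ≅ Z.

As a check, the Euler characteristic is 4 − 6 + 4 = 2, which agrees with 1 − 0 + 1 = 2.
(K is a triangulation of the 2-sphere S^2.)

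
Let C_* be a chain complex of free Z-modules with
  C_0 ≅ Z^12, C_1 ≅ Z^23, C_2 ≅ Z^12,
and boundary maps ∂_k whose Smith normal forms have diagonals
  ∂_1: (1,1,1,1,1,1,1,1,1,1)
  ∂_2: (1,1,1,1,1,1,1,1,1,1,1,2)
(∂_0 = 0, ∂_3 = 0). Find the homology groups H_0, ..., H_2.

H_0 ≅ Z^2,  H_1 ≅ Z ⊕ Z/2,  H_2 = 0.

H_0: b_0 = 12 − 0 − 10 = 2; torsion from ∂_1 factors > 1: none. So H_0 ≅ Z^2.
H_1: b_1 = 23 − 10 − 12 = 1; torsion from ∂_2 factors > 1: [2]. So H_1 ≅ Z ⊕ Z/2.
H_2: b_2 = 12 − 12 − 0 = 0; torsion from ∂_3 factors > 1: none. So H_2 ≅ 0.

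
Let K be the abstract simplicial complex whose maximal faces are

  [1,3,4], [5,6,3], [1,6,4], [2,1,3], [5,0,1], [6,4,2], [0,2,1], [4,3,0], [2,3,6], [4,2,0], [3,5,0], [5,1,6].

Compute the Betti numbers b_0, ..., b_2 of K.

b_0 = 1, b_1 = 0, b_2 = 0.

Take the total order 0 < 1 < 2 < 3 < 4 < 5 < 6 on the vertex set. Then K (dimension 2) consists of the simplices:

  0-simplices (7): [0], [1], [2], [3], [4], [5], [6]
  1-simplices (18): [0,1], [0,2], [0,3], [0,4], [0,5], [1,2], [1,3], [1,4], [1,5], [1,6], [2,3], [2,4], [2,6], [3,4], [3,5], [3,6], [4,6], [5,6]
  2-simplices (12): [0,1,2], [0,1,5], [0,2,4], [0,3,4], [0,3,5], [1,2,3], [1,3,4], [1,4,6], [1,5,6], [2,3,6], [2,4,6], [3,5,6]

giving chain groups C_0 ≅ Z^7, C_1 ≅ Z^18, C_2 ≅ Z^12.

∂_1: C_1 → C_0 maps an edge to its endpoints' difference, ∂[p,q] = q − p. For instance
  ∂[3,6] = [6] − [3].
As a 7×18 matrix over Z this has rank 6, with invariant factors (1,1,1,1,1,1).

∂_2: C_2 → C_1 sends each 2-simplex [p,q,r] to [q,r] − [p,r] + [p,q]. For instance
  ∂[1,3,4] = [3,4] − [1,4] + [1,3],
  ∂[1,4,6] = [4,6] − [1,6] + [1,4].
The resulting 18×12 matrix has rank 12, and its Smith normal form has invariant factors (1,1,1,1,1,1,1,1,1,1,1,2).

Computing H_k = (kernel of ∂_k) / (image of ∂_{k+1}):

  H_0: rank C_0 − rank ∂_1 = 7 − 6 = 1, and the invariant factors of ∂_1 are all 1, so H_0 = Z.
  H_1: rank ker ∂_1 − rank ∂_2 = (18 − 6) − 12 = 0, and ∂_2 has invariant factor 2 > 1, so H_1 = Z/2.
  H_2: rank ker ∂_2 − rank ∂_3 = (12 − 12) − 0 = 0, and there is no ∂_3, so H_2 = 0.

Hence the Betti numbers are b_0 = 1, b_1 = 0, b_2 = 0.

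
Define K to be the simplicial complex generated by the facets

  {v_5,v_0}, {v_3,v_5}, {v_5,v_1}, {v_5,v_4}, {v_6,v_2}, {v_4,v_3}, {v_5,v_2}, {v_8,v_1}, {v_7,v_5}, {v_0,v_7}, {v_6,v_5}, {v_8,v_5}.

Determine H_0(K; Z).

H_0 ≅ Z.

Fix the vertex order v_0 < v_1 < v_2 < v_3 < v_4 < v_5 < v_6 < v_7 < v_8 and write every simplex with vertices in increasing order. Then dim K = 1 and the simplices of K are:

  0-simplices (9): [v_0], [v_1], [v_2], [v_3], [v_4], [v_5], [v_6], [v_7], [v_8]
  1-simplices (12): [v_0,v_5], [v_0,v_7], [v_1,v_5], [v_1,v_8], [v_2,v_5], [v_2,v_6], [v_3,v_4], [v_3,v_5], [v_4,v_5], [v_5,v_6], [v_5,v_7], [v_5,v_8]

giving chain groups C_0 ≅ Z^9, C_1 ≅ Z^12.

Boundary ∂_1: C_1 → C_0 is given by ∂[p,q] = [q] − [p]. For instance
  ∂[v_2,v_6] = [v_6] − [v_2].
The resulting 9×12 matrix has rank 8, and its Smith normal form has invariant factors (1,1,1,1,1,1,1,1).

Computing H_k = (kernel of ∂_k) / (image of ∂_{k+1}):

  H_0: rank C_0 − rank ∂_1 = 9 − 8 = 1, and the invariant factors of ∂_1 are all 1, so H_0 ≅ Z.

(K is a triangulation of a wedge of 4 circles.)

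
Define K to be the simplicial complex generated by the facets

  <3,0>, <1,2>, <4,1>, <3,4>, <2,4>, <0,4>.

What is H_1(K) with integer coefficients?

K has 5 vertices, 6 edges.
rank ∂_1 = 4, rank ∂_2 = 0 ⇒ b_1 = 6 − 4 − 0 = 2. So H_1 = Z^2.

H_1 ≅ Z^2.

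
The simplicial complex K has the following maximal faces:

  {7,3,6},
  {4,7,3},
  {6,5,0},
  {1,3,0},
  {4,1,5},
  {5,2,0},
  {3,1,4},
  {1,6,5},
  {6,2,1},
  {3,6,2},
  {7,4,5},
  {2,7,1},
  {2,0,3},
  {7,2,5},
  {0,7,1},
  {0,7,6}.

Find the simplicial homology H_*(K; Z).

H_0 = Z,  H_1 = Z^2,  H_2 = Z.

Fix the vertex order 0 < 1 < 2 < 3 < 4 < 5 < 6 < 7 and write every simplex with vertices in increasing order. Then dim K = 2 and the simplices of K are:

  0-simplices (8): [0], [1], [2], [3], [4], [5], [6], [7]
  1-simplices (24): (24 of them)
  2-simplices (16): [0,1,3], [0,1,7], [0,2,3], [0,2,5], [0,5,6], [0,6,7], [1,2,6], [1,2,7], [1,3,4], [1,4,5], [1,5,6], [2,3,6], [2,5,7], [3,4,7], [3,6,7], [4,5,7]

Hence C_0 ≅ Z^8, C_1 ≅ Z^24, C_2 ≅ Z^16.

Boundary ∂_1: C_1 → C_0 is given by ∂[p,q] = [q] − [p]. For instance
  ∂[0,5] = [5] − [0].
As a 8×24 matrix over Z this has rank 7, with invariant factors (1,1,1,1,1,1,1).

∂_2: C_2 → C_1 acts by ∂[p,q,r] = [q,r] − [p,r] + [p,q]. For instance
  ∂[1,4,5] = [4,5] − [1,5] + [1,4],
  ∂[1,3,4] = [3,4] − [1,4] + [1,3].
This gives a 24×16 integer matrix of rank 15; reducing to Smith normal form yields diagonal entries (1,1,1,1,1,1,1,1,1,1,1,1,1,1,1).

From H_k ≅ ker(∂_k) / im(∂_{k+1}) we obtain:

  H_0: rank C_0 − rank ∂_1 = 8 − 7 = 1, and the invariant factors of ∂_1 are all 1, so H_0 ≅ Z.
  H_1: rank ker ∂_1 − rank ∂_2 = (24 − 7) − 15 = 2, and the invariant factors of ∂_2 are all 1, so H_1 ≅ Z^2.
  H_2: rank ker ∂_2 − rank ∂_3 = (16 − 15) − 0 = 1, and there is no ∂_3, so H_2 ≅ Z.

(K is a triangulation of the torus T^2.)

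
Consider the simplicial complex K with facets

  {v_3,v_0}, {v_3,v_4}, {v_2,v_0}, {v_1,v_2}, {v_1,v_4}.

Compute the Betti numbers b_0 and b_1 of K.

b_0 = 1, b_1 = 1.

K has 5 vertices, 5 edges.
rank ∂_0 = 0, rank ∂_1 = 4 ⇒ b_0 = 5 − 0 − 4 = 1; all invariant factors of ∂_1 are 1 so no torsion. So H_0 = Z.
rank ∂_1 = 4, rank ∂_2 = 0 ⇒ b_1 = 5 − 4 − 0 = 1. So H_1 = Z.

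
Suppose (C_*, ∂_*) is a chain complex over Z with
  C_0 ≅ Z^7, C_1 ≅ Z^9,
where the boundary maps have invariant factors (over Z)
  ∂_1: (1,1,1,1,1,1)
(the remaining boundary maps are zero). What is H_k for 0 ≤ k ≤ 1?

H_0: b_0 = 7 − 0 − 6 = 1; torsion from ∂_1 factors > 1: none. So H_0 ≅ Z.
H_1: b_1 = 9 − 6 − 0 = 3; torsion from ∂_2 factors > 1: none. So H_1 ≅ Z^3.

H_0 ≅ Z,  H_1 ≅ Z^3.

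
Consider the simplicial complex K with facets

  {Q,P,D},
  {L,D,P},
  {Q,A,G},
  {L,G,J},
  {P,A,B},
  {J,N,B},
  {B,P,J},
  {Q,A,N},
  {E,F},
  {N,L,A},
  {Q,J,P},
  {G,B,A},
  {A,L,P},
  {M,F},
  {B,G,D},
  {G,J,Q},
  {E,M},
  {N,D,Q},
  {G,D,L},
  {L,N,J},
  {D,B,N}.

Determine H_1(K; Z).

H_1 ≅ Z^3.

Order the vertices as A < B < D < E < F < G < J < L < M < N < P < Q. Listing each simplex with vertices in this order, K has dimension 2 with simplices:

  0-simplices (12): A, B, D, E, F, G, J, L, M, N, P, Q
  1-simplices (30): AB, AG, AL, AN, AP, AQ, BD, BG, BJ, BN, BP, DG, DL, DN, DP, DQ, EF, EM, FM, GJ, GL, GQ, JL, JN, JP, JQ, LN, LP, NQ, PQ
  2-simplices (18): ABG, ABP, AGQ, ALN, ALP, ANQ, BDG, BDN, BJN, BJP, DGL, DLP, DNQ, DPQ, GJL, GJQ, JLN, JPQ

giving chain groups C_0 ≅ Z^12, C_1 ≅ Z^30, C_2 ≅ Z^18.

The boundary map ∂_1: C_1 → C_0 maps an edge to its endpoints' difference, ∂[p,q] = q − p.
The 12×30 boundary matrix has rank 10 and Smith normal form diag(1,1,1,1,1,1,1,1,1,1).

∂_2: C_2 → C_1 acts by ∂[p,q,r] = [q,r] − [p,r] + [p,q]. For instance
  ∂JPQ = PQ − JQ + JP,
  ∂DLP = LP − DP + DL.
The 30×18 boundary matrix has rank 17 and Smith normal form diag(1,1,1,1,1,1,1,1,1,1,1,1,1,1,1,1,1).

Computing H_k = (kernel of ∂_k) / (image of ∂_{k+1}):

  H_1: rank ker ∂_1 − rank ∂_2 = (30 − 10) − 17 = 3, and the invariant factors of ∂_2 are all 1, so H_1 = Z^3.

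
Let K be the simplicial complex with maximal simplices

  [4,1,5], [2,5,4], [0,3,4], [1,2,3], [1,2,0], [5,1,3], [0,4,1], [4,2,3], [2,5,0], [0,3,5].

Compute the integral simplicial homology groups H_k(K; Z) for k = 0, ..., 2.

H_0 ≅ Z,  H_1 ≅ Z/2Z,  H_2 = 0.

Take the total order 0 < 1 < 2 < 3 < 4 < 5 on the vertex set. Then K (dimension 2) consists of the simplices:

  0-simplices (6): [0], [1], [2], [3], [4], [5]
  1-simplices (15): [0,1], [0,2], [0,3], [0,4], [0,5], [1,2], [1,3], [1,4], [1,5], [2,3], [2,4], [2,5], [3,4], [3,5], [4,5]
  2-simplices (10): [0,1,2], [0,1,4], [0,2,5], [0,3,4], [0,3,5], [1,2,3], [1,3,5], [1,4,5], [2,3,4], [2,4,5]

so the chain groups are C_0 ≅ Z^6, C_1 ≅ Z^15, C_2 ≅ Z^10.

∂_1: C_1 → C_0 is given by ∂[p,q] = [q] − [p]. For instance
  ∂[2,5] = [5] − [2].
This gives a 6×15 integer matrix of rank 5; reducing to Smith normal form yields diagonal entries (1,1,1,1,1).

The boundary map ∂_2: C_2 → C_1 sends each 2-simplex [p,q,r] to [q,r] − [p,r] + [p,q]. For instance
  ∂[2,3,4] = [3,4] − [2,4] + [2,3],
  ∂[0,1,4] = [1,4] − [0,4] + [0,1].
As a 15×10 matrix over Z this has rank 10, with invariant factors (1,1,1,1,1,1,1,1,1,2).

Computing H_k = (kernel of ∂_k) / (image of ∂_{k+1}):

  H_0: rank C_0 − rank ∂_1 = 6 − 5 = 1, and the invariant factors of ∂_1 are all 1, so H_0 ≅ Z.
  H_1: rank ker ∂_1 − rank ∂_2 = (15 − 5) − 10 = 0, and ∂_2 has invariant factor 2 > 1, so H_1 ≅ Z/2Z.
  H_2: rank ker ∂_2 − rank ∂_3 = (10 − 10) − 0 = 0, and there is no ∂_3, so H_2 ≅ 0.

As a check, the Euler characteristic is 6 − 15 + 10 = 1, which agrees with 1 − 0 + 0 = 1.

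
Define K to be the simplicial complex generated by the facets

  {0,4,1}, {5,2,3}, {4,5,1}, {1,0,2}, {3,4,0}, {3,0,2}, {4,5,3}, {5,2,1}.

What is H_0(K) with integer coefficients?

H_0 = Z.

Fix the vertex order 0 < 1 < 2 < 3 < 4 < 5 and write every simplex with vertices in increasing order. Then dim K = 2 and the simplices of K are:

  0-simplices (6): [0], [1], [2], [3], [4], [5]
  1-simplices (12): [0,1], [0,2], [0,3], [0,4], [1,2], [1,4], [1,5], [2,3], [2,5], [3,4], [3,5], [4,5]
  2-simplices (8): [0,1,2], [0,1,4], [0,2,3], [0,3,4], [1,2,5], [1,4,5], [2,3,5], [3,4,5]

Hence C_0 ≅ Z^6, C_1 ≅ Z^12, C_2 ≅ Z^8.

The boundary map ∂_1: C_1 → C_0 maps an edge to its endpoints' difference, ∂[p,q] = q − p. For instance
  ∂[1,5] = [5] − [1].
This gives a 6×12 integer matrix of rank 5; reducing to Smith normal form yields diagonal entries (1,1,1,1,1).

∂_2: C_2 → C_1 maps a triangle to the signed sum of its edges. For instance
  ∂[2,3,5] = [3,5] − [2,5] + [2,3],
  ∂[3,4,5] = [4,5] − [3,5] + [3,4].
This gives a 12×8 integer matrix of rank 7; reducing to Smith normal form yields diagonal entries (1,1,1,1,1,1,1).

Reading off H_k = ker ∂_k / im ∂_{k+1}:

  H_0: rank C_0 − rank ∂_1 = 6 − 5 = 1, and the invariant factors of ∂_1 are all 1, so H_0 ≅ Z.

(K is a triangulation of the 2-sphere S^2.)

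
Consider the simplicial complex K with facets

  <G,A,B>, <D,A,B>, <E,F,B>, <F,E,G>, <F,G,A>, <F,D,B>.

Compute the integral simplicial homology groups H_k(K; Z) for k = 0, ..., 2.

Order the vertices as A < B < D < E < F < G. Listing each simplex with vertices in this order, K has dimension 2 with simplices:

  0-simplices (6): A, B, D, E, F, G
  1-simplices (12): AB, AD, AF, AG, BD, BE, BF, BG, DF, EF, EG, FG
  2-simplices (6): ABD, ABG, AFG, BDF, BEF, EFG

giving chain groups C_0 ≅ Z^6, C_1 ≅ Z^12, C_2 ≅ Z^6.

The boundary map ∂_1: C_1 → C_0 is given by ∂[p,q] = [q] − [p].
The resulting 6×12 matrix has rank 5, and its Smith normal form has invariant factors (1,1,1,1,1).

∂_2: C_2 → C_1 maps a triangle to the signed sum of its edges. For instance
  ∂BDF = DF − BF + BD,
  ∂ABD = BD − AD + AB.
As a 12×6 matrix over Z this has rank 6, with invariant factors (1,1,1,1,1,1).

Reading off H_k = ker ∂_k / im ∂_{k+1}:

  H_0: rank C_0 − rank ∂_1 = 6 − 5 = 1, and the invariant factors of ∂_1 are all 1, so H_0 ≅ Z.
  H_1: rank ker ∂_1 − rank ∂_2 = (12 − 5) − 6 = 1, and the invariant factors of ∂_2 are all 1, so H_1 ≅ Z.
  H_2: rank ker ∂_2 − rank ∂_3 = (6 − 6) − 0 = 0, and there is no ∂_3, so H_2 ≅ 0.

H_0 ≅ Z,  H_1 ≅ Z,  H_2 = 0.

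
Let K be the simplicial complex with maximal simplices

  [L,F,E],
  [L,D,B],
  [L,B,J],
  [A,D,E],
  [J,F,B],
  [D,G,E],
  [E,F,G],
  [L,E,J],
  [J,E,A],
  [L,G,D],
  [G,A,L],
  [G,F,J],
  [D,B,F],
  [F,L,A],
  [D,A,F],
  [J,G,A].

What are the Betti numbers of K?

b_0 = 1, b_1 = 2, b_2 = 1.

Take the total order A < B < D < E < F < G < J < L on the vertex set. Then K (dimension 2) consists of the simplices:

  0-simplices (8): A, B, D, E, F, G, J, L
  1-simplices (24): AD, AE, AF, AG, AJ, AL, BD, BF, BJ, BL, DE, DF, DG, DL, EF, EG, EJ, EL, FG, FJ, FL, GJ, GL, JL
  2-simplices (16): ADE, ADF, AEJ, AFL, AGJ, AGL, BDF, BDL, BFJ, BJL, DEG, DGL, EFG, EFL, EJL, FGJ

Hence C_0 ≅ Z^8, C_1 ≅ Z^24, C_2 ≅ Z^16.

The boundary map ∂_1: C_1 → C_0 sends each edge [p,q] (with p < q) to q − p.
As a 8×24 matrix over Z this has rank 7, with invariant factors (1,1,1,1,1,1,1).

Boundary ∂_2: C_2 → C_1 sends each 2-simplex [p,q,r] to [q,r] − [p,r] + [p,q]. For instance
  ∂EJL = JL − EL + EJ,
  ∂BJL = JL − BL + BJ.
This gives a 24×16 integer matrix of rank 15; reducing to Smith normal form yields diagonal entries (1,1,1,1,1,1,1,1,1,1,1,1,1,1,1).

From H_k ≅ ker(∂_k) / im(∂_{k+1}) we obtain:

  H_0: rank C_0 − rank ∂_1 = 8 − 7 = 1, and the invariant factors of ∂_1 are all 1, so H_0 = Z.
  H_1: rank ker ∂_1 − rank ∂_2 = (24 − 7) − 15 = 2, and the invariant factors of ∂_2 are all 1, so H_1 = Z^2.
  H_2: rank ker ∂_2 − rank ∂_3 = (16 − 15) − 0 = 1, and there is no ∂_3, so H_2 = Z.

As a check, the Euler characteristic is 8 − 24 + 16 = 0, which agrees with 1 − 2 + 1 = 0.

Hence the Betti numbers are b_0 = 1, b_1 = 2, b_2 = 1.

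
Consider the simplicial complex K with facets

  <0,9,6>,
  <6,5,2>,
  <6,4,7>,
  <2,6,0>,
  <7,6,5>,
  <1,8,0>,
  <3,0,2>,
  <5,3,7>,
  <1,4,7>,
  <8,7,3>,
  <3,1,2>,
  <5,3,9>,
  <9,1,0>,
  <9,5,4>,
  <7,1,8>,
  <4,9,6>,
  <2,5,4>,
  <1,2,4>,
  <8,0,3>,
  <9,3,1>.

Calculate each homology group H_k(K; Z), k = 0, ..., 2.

Take the total order 0 < 1 < 2 < 3 < 4 < 5 < 6 < 7 < 8 < 9 on the vertex set. Then K (dimension 2) consists of the simplices:

  0-simplices (10): [0], [1], [2], [3], [4], [5], [6], [7], [8], [9]
  1-simplices (30): (30 of them)
  2-simplices (20): (20 of them)

so the chain groups are C_0 ≅ Z^10, C_1 ≅ Z^30, C_2 ≅ Z^20.

Boundary ∂_1: C_1 → C_0 sends each edge [p,q] (with p < q) to q − p.
This gives a 10×30 integer matrix of rank 9; reducing to Smith normal form yields diagonal entries (1,1,1,1,1,1,1,1,1).

Boundary ∂_2: C_2 → C_1 acts by ∂[p,q,r] = [q,r] − [p,r] + [p,q]. For instance
  ∂[1,4,7] = [4,7] − [1,7] + [1,4],
  ∂[1,2,4] = [2,4] − [1,4] + [1,2].
As a 30×20 matrix over Z this has rank 20, with invariant factors (1,1,1,1,1,1,1,1,1,1,1,1,1,1,1,1,1,1,1,2).

Now H_k = ker ∂_k / im ∂_{k+1}, so:

  H_0: rank C_0 − rank ∂_1 = 10 − 9 = 1, and the invariant factors of ∂_1 are all 1, so H_0 ≅ Z.
  H_1: rank ker ∂_1 − rank ∂_2 = (30 − 9) − 20 = 1, and ∂_2 has invariant factor 2 > 1, so H_1 ≅ Z ⊕ Z/2Z.
  H_2: rank ker ∂_2 − rank ∂_3 = (20 − 20) − 0 = 0, and there is no ∂_3, so H_2 ≅ 0.

H_0 = Z,  H_1 = Z ⊕ Z/2Z,  H_2 = 0.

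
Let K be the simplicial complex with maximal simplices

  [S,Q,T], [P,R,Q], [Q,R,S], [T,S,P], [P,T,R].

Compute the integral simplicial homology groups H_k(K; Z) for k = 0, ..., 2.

K has 5 vertices, 10 edges, 5 triangles.
rank ∂_0 = 0, rank ∂_1 = 4 ⇒ b_0 = 5 − 0 − 4 = 1; all invariant factors of ∂_1 are 1 so no torsion. So H_0 ≅ Z.
rank ∂_1 = 4, rank ∂_2 = 5 ⇒ b_1 = 10 − 4 − 5 = 1; all invariant factors of ∂_2 are 1 so no torsion. So H_1 ≅ Z.
rank ∂_2 = 5, rank ∂_3 = 0 ⇒ b_2 = 5 − 5 − 0 = 0. So H_2 ≅ 0.

H_0 ≅ Z,  H_1 ≅ Z,  H_2 = 0.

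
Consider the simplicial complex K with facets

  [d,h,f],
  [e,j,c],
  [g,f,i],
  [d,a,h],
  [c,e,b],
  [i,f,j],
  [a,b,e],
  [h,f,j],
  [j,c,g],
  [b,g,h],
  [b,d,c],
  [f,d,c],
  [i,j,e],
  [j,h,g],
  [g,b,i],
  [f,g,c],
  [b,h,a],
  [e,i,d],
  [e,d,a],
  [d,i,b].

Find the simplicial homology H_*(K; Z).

H_0 ≅ Z,  H_1 ≅ Z ⊕ Z/2Z,  H_2 = 0.

Order the vertices as a < b < c < d < e < f < g < h < i < j. Listing each simplex with vertices in this order, K has dimension 2 with simplices:

  0-simplices (10): a, b, c, d, e, f, g, h, i, j
  1-simplices (30): ab, ad, ae, ah, bc, bd, be, bg, bh, bi, cd, ce, cf, cg, cj, de, df, dh, di, ei, ej, fg, fh, fi, fj, gh, gi, gj, hj, ij
  2-simplices (20): abe, abh, ade, adh, bcd, bce, bdi, bgh, bgi, cdf, cej, cfg, cgj, dei, dfh, eij, fgi, fhj, fij, ghj

Hence C_0 ≅ Z^10, C_1 ≅ Z^30, C_2 ≅ Z^20.

Boundary ∂_1: C_1 → C_0 maps an edge to its endpoints' difference, ∂[p,q] = q − p.
The 10×30 boundary matrix has rank 9 and Smith normal form diag(1,1,1,1,1,1,1,1,1).

The boundary map ∂_2: C_2 → C_1 acts by ∂[p,q,r] = [q,r] − [p,r] + [p,q]. For instance
  ∂dfh = fh − dh + df,
  ∂cfg = fg − cg + cf.
The resulting 30×20 matrix has rank 20, and its Smith normal form has invariant factors (1,1,1,1,1,1,1,1,1,1,1,1,1,1,1,1,1,1,1,2).

Computing H_k = (kernel of ∂_k) / (image of ∂_{k+1}):

  H_0: rank C_0 − rank ∂_1 = 10 − 9 = 1, and the invariant factors of ∂_1 are all 1, so H_0 ≅ Z.
  H_1: rank ker ∂_1 − rank ∂_2 = (30 − 9) − 20 = 1, and ∂_2 has invariant factor 2 > 1, so H_1 ≅ Z ⊕ Z/2Z.
  H_2: rank ker ∂_2 − rank ∂_3 = (20 − 20) − 0 = 0, and there is no ∂_3, so H_2 ≅ 0.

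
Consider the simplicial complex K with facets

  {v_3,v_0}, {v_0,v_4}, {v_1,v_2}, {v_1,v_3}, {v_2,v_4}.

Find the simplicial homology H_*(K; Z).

H_0 ≅ Z,  H_1 ≅ Z.

K has 5 vertices, 5 edges.
rank ∂_0 = 0, rank ∂_1 = 4 ⇒ b_0 = 5 − 0 − 4 = 1; all invariant factors of ∂_1 are 1 so no torsion. So H_0 ≅ Z.
rank ∂_1 = 4, rank ∂_2 = 0 ⇒ b_1 = 5 − 4 − 0 = 1. So H_1 ≅ Z.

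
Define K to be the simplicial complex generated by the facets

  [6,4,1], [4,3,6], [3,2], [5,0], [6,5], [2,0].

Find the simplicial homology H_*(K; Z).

We work with the vertex ordering 0 < 1 < 2 < 3 < 4 < 5 < 6. The simplices of K, each written with vertices in increasing order, are:

  0-simplices (7): [0], [1], [2], [3], [4], [5], [6]
  1-simplices (9): [0,2], [0,5], [1,4], [1,6], [2,3], [3,4], [3,6], [4,6], [5,6]
  2-simplices (2): [1,4,6], [3,4,6]

giving chain groups C_0 ≅ Z^7, C_1 ≅ Z^9, C_2 ≅ Z^2.

∂_1: C_1 → C_0 is given by ∂[p,q] = [q] − [p]. For instance
  ∂[1,4] = [4] − [1].
The 7×9 boundary matrix has rank 6 and Smith normal form diag(1,1,1,1,1,1).

The boundary map ∂_2: C_2 → C_1 acts by ∂[p,q,r] = [q,r] − [p,r] + [p,q]. For instance
  ∂[3,4,6] = [4,6] − [3,6] + [3,4],
  ∂[1,4,6] = [4,6] − [1,6] + [1,4].
The resulting 9×2 matrix has rank 2, and its Smith normal form has invariant factors (1,1).

Computing H_k = (kernel of ∂_k) / (image of ∂_{k+1}):

  H_0: rank C_0 − rank ∂_1 = 7 − 6 = 1, and the invariant factors of ∂_1 are all 1, so H_0 = Z.
  H_1: rank ker ∂_1 − rank ∂_2 = (9 − 6) − 2 = 1, and the invariant factors of ∂_2 are all 1, so H_1 = Z.
  H_2: rank ker ∂_2 − rank ∂_3 = (2 − 2) − 0 = 0, and there is no ∂_3, so H_2 = 0.

As a check, the Euler characteristic is 7 − 9 + 2 = 0, which agrees with 1 − 1 + 0 = 0.

H_0 = Z,  H_1 = Z,  H_2 = 0.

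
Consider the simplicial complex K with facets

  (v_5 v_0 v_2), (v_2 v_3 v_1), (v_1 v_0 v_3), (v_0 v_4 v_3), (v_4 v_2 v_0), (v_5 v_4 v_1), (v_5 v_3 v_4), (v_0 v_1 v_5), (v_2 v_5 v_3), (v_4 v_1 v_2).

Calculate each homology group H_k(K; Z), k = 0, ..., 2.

H_0 = Z,  H_1 = Z/2Z,  H_2 = 0.

Order the vertices as v_0 < v_1 < v_2 < v_3 < v_4 < v_5. Listing each simplex with vertices in this order, K has dimension 2 with simplices:

  0-simplices (6): [v_0], [v_1], [v_2], [v_3], [v_4], [v_5]
  1-simplices (15): (15 of them)
  2-simplices (10): [v_0,v_1,v_3], [v_0,v_1,v_5], [v_0,v_2,v_4], [v_0,v_2,v_5], [v_0,v_3,v_4], [v_1,v_2,v_3], [v_1,v_2,v_4], [v_1,v_4,v_5], [v_2,v_3,v_5], [v_3,v_4,v_5]

giving chain groups C_0 ≅ Z^6, C_1 ≅ Z^15, C_2 ≅ Z^10.

∂_1: C_1 → C_0 is given by ∂[p,q] = [q] − [p]. For instance
  ∂[v_2,v_3] = [v_3] − [v_2].
This gives a 6×15 integer matrix of rank 5; reducing to Smith normal form yields diagonal entries (1,1,1,1,1).

The boundary map ∂_2: C_2 → C_1 acts by ∂[p,q,r] = [q,r] − [p,r] + [p,q]. For instance
  ∂[v_3,v_4,v_5] = [v_4,v_5] − [v_3,v_5] + [v_3,v_4],
  ∂[v_2,v_3,v_5] = [v_3,v_5] − [v_2,v_5] + [v_2,v_3].
The resulting 15×10 matrix has rank 10, and its Smith normal form has invariant factors (1,1,1,1,1,1,1,1,1,2).

Reading off H_k = ker ∂_k / im ∂_{k+1}:

  H_0: rank C_0 − rank ∂_1 = 6 − 5 = 1, and the invariant factors of ∂_1 are all 1, so H_0 ≅ Z.
  H_1: rank ker ∂_1 − rank ∂_2 = (15 − 5) − 10 = 0, and ∂_2 has invariant factor 2 > 1, so H_1 ≅ Z/2Z.
  H_2: rank ker ∂_2 − rank ∂_3 = (10 − 10) − 0 = 0, and there is no ∂_3, so H_2 ≅ 0.

As a check, the Euler characteristic is 6 − 15 + 10 = 1, which agrees with 1 − 0 + 0 = 1.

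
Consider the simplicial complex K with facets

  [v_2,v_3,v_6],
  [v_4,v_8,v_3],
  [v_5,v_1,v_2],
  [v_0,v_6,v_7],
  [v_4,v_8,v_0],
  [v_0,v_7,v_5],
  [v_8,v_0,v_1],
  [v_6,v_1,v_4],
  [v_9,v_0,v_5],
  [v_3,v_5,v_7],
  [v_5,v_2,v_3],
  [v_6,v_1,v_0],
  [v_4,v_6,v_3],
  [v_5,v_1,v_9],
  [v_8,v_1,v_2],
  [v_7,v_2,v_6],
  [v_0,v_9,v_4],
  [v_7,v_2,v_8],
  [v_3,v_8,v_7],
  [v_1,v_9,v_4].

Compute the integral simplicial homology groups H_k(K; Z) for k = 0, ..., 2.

Order the vertices as v_0 < v_1 < v_2 < v_3 < v_4 < v_5 < v_6 < v_7 < v_8 < v_9. Listing each simplex with vertices in this order, K has dimension 2 with simplices:

  0-simplices (10): [v_0], [v_1], [v_2], [v_3], [v_4], [v_5], [v_6], [v_7], [v_8], [v_9]
  1-simplices (30): (30 of them)
  2-simplices (20): (20 of them)

Hence C_0 ≅ Z^10, C_1 ≅ Z^30, C_2 ≅ Z^20.

∂_1: C_1 → C_0 sends each edge [p,q] (with p < q) to q − p. For instance
  ∂[v_0,v_6] = [v_6] − [v_0].
This gives a 10×30 integer matrix of rank 9; reducing to Smith normal form yields diagonal entries (1,1,1,1,1,1,1,1,1).

∂_2: C_2 → C_1 acts by ∂[p,q,r] = [q,r] − [p,r] + [p,q]. For instance
  ∂[v_3,v_5,v_7] = [v_5,v_7] − [v_3,v_7] + [v_3,v_5],
  ∂[v_0,v_1,v_8] = [v_1,v_8] − [v_0,v_8] + [v_0,v_1].
As a 30×20 matrix over Z this has rank 20, with invariant factors (1,1,1,1,1,1,1,1,1,1,1,1,1,1,1,1,1,1,1,2).

Reading off H_k = ker ∂_k / im ∂_{k+1}:

  H_0: rank C_0 − rank ∂_1 = 10 − 9 = 1, and the invariant factors of ∂_1 are all 1, so H_0 ≅ Z.
  H_1: rank ker ∂_1 − rank ∂_2 = (30 − 9) − 20 = 1, and ∂_2 has invariant factor 2 > 1, so H_1 ≅ Z ⊕ Z_2.
  H_2: rank ker ∂_2 − rank ∂_3 = (20 − 20) − 0 = 0, and there is no ∂_3, so H_2 ≅ 0.

(K is a triangulation of the Klein bottle.)

H_0 = Z,  H_1 = Z ⊕ Z_2,  H_2 = 0.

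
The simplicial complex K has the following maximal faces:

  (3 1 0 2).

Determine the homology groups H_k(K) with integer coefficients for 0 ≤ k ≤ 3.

Order the vertices as 0 < 1 < 2 < 3. Listing each simplex with vertices in this order, K has dimension 3 with simplices:

  0-simplices (4): [0], [1], [2], [3]
  1-simplices (6): [0,1], [0,2], [0,3], [1,2], [1,3], [2,3]
  2-simplices (4): [0,1,2], [0,1,3], [0,2,3], [1,2,3]
  3-simplices (1): [0,1,2,3]

so the chain groups are C_0 ≅ Z^4, C_1 ≅ Z^6, C_2 ≅ Z^4, C_3 ≅ Z^1.

∂_1: C_1 → C_0 maps an edge to its endpoints' difference, ∂[p,q] = q − p. For instance
  ∂[0,3] = [3] − [0].
The resulting 4×6 matrix has rank 3, and its Smith normal form has invariant factors (1,1,1).

∂_2: C_2 → C_1 acts by ∂[p,q,r] = [q,r] − [p,r] + [p,q]. For instance
  ∂[0,1,2] = [1,2] − [0,2] + [0,1],
  ∂[0,2,3] = [2,3] − [0,3] + [0,2].
As a 6×4 matrix over Z this has rank 3, with invariant factors (1,1,1).

∂_3: C_3 → C_2 sends each 3-simplex σ to the alternating sum Σ_i (−1)^i (σ with its i-th vertex removed). For instance
  ∂[0,1,2,3] = [1,2,3] − [0,2,3] + [0,1,3] − [0,1,2].
As a 4×1 matrix over Z this has rank 1, with invariant factors (1).

Computing H_k = (kernel of ∂_k) / (image of ∂_{k+1}):

  H_0: rank C_0 − rank ∂_1 = 4 − 3 = 1, and the invariant factors of ∂_1 are all 1, so H_0 ≅ Z.
  H_1: rank ker ∂_1 − rank ∂_2 = (6 − 3) − 3 = 0, and the invariant factors of ∂_2 are all 1, so H_1 ≅ 0.
  H_2: rank ker ∂_2 − rank ∂_3 = (4 − 3) − 1 = 0, and the invariant factors of ∂_3 are all 1, so H_2 ≅ 0.
  H_3: rank ker ∂_3 − rank ∂_4 = (1 − 1) − 0 = 0, and there is no ∂_4, so H_3 ≅ 0.

As a check, the Euler characteristic is 4 − 6 + 4 − 1 = 1, which agrees with 1 − 0 + 0 − 0 = 1.
(K is a triangulation of the 3-simplex.)

H_0 ≅ Z,  H_1 = 0,  H_2 = 0,  H_3 = 0.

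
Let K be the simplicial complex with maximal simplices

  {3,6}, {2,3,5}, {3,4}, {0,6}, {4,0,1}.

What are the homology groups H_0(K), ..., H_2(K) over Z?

H_0 ≅ Z,  H_1 ≅ Z,  H_2 = 0.

Fix the vertex order 0 < 1 < 2 < 3 < 4 < 5 < 6 and write every simplex with vertices in increasing order. Then dim K = 2 and the simplices of K are:

  0-simplices (7): [0], [1], [2], [3], [4], [5], [6]
  1-simplices (9): [0,1], [0,4], [0,6], [1,4], [2,3], [2,5], [3,4], [3,5], [3,6]
  2-simplices (2): [0,1,4], [2,3,5]

giving chain groups C_0 ≅ Z^7, C_1 ≅ Z^9, C_2 ≅ Z^2.

Boundary ∂_1: C_1 → C_0 sends each edge [p,q] (with p < q) to q − p.
The 7×9 boundary matrix has rank 6 and Smith normal form diag(1,1,1,1,1,1).

The boundary map ∂_2: C_2 → C_1 maps a triangle to the signed sum of its edges. For instance
  ∂[2,3,5] = [3,5] − [2,5] + [2,3],
  ∂[0,1,4] = [1,4] − [0,4] + [0,1].
The 9×2 boundary matrix has rank 2 and Smith normal form diag(1,1).

Now H_k = ker ∂_k / im ∂_{k+1}, so:

  H_0: rank C_0 − rank ∂_1 = 7 − 6 = 1, and the invariant factors of ∂_1 are all 1, so H_0 = Z.
  H_1: rank ker ∂_1 − rank ∂_2 = (9 − 6) − 2 = 1, and the invariant factors of ∂_2 are all 1, so H_1 = Z.
  H_2: rank ker ∂_2 − rank ∂_3 = (2 − 2) − 0 = 0, and there is no ∂_3, so H_2 = 0.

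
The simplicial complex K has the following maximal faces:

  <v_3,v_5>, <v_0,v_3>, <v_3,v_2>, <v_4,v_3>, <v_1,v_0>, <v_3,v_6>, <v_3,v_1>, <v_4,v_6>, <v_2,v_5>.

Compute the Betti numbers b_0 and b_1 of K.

b_0 = 1, b_1 = 3.

We work with the vertex ordering v_0 < v_1 < v_2 < v_3 < v_4 < v_5 < v_6. The simplices of K, each written with vertices in increasing order, are:

  0-simplices (7): [v_0], [v_1], [v_2], [v_3], [v_4], [v_5], [v_6]
  1-simplices (9): [v_0,v_1], [v_0,v_3], [v_1,v_3], [v_2,v_3], [v_2,v_5], [v_3,v_4], [v_3,v_5], [v_3,v_6], [v_4,v_6]

Hence C_0 ≅ Z^7, C_1 ≅ Z^9.

The boundary map ∂_1: C_1 → C_0 sends each edge [p,q] (with p < q) to q − p.
As a 7×9 matrix over Z this has rank 6, with invariant factors (1,1,1,1,1,1).

From H_k ≅ ker(∂_k) / im(∂_{k+1}) we obtain:

  H_0: rank C_0 − rank ∂_1 = 7 − 6 = 1, and the invariant factors of ∂_1 are all 1, so H_0 ≅ Z.
  H_1: rank ker ∂_1 − rank ∂_2 = (9 − 6) − 0 = 3, and there is no ∂_2, so H_1 ≅ Z^3.

As a check, the Euler characteristic is 7 − 9 = -2, which agrees with 1 − 3 = -2.

Hence the Betti numbers are b_0 = 1, b_1 = 3.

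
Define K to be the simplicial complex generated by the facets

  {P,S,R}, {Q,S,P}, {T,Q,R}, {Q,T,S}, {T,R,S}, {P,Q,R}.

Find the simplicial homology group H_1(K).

H_1 ≅ 0.

Fix the vertex order P < Q < R < S < T and write every simplex with vertices in increasing order. Then dim K = 2 and the simplices of K are:

  0-simplices (5): P, Q, R, S, T
  1-simplices (9): PQ, PR, PS, QR, QS, QT, RS, RT, ST
  2-simplices (6): PQR, PQS, PRS, QRT, QST, RST

Hence C_0 ≅ Z^5, C_1 ≅ Z^9, C_2 ≅ Z^6.

∂_1: C_1 → C_0 maps an edge to its endpoints' difference, ∂[p,q] = q − p. For instance
  ∂ST = T − S.
The 5×9 boundary matrix has rank 4 and Smith normal form diag(1,1,1,1).

∂_2: C_2 → C_1 maps a triangle to the signed sum of its edges. For instance
  ∂QST = ST − QT + QS,
  ∂RST = ST − RT + RS.
The 9×6 boundary matrix has rank 5 and Smith normal form diag(1,1,1,1,1).

From H_k ≅ ker(∂_k) / im(∂_{k+1}) we obtain:

  H_1: rank ker ∂_1 − rank ∂_2 = (9 − 4) − 5 = 0, and the invariant factors of ∂_2 are all 1, so H_1 = 0.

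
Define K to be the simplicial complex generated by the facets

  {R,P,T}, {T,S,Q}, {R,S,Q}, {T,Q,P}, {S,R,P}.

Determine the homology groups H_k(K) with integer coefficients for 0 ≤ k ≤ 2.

H_0 ≅ Z,  H_1 ≅ Z,  H_2 = 0.

Take the total order P < Q < R < S < T on the vertex set. Then K (dimension 2) consists of the simplices:

  0-simplices (5): P, Q, R, S, T
  1-simplices (10): PQ, PR, PS, PT, QR, QS, QT, RS, RT, ST
  2-simplices (5): PQT, PRS, PRT, QRS, QST

giving chain groups C_0 ≅ Z^5, C_1 ≅ Z^10, C_2 ≅ Z^5.

∂_1: C_1 → C_0 is given by ∂[p,q] = [q] − [p].
The 5×10 boundary matrix has rank 4 and Smith normal form diag(1,1,1,1).

Boundary ∂_2: C_2 → C_1 sends each 2-simplex [p,q,r] to [q,r] − [p,r] + [p,q]. For instance
  ∂PQT = QT − PT + PQ,
  ∂QST = ST − QT + QS.
This gives a 10×5 integer matrix of rank 5; reducing to Smith normal form yields diagonal entries (1,1,1,1,1).

From H_k ≅ ker(∂_k) / im(∂_{k+1}) we obtain:

  H_0: rank C_0 − rank ∂_1 = 5 − 4 = 1, and the invariant factors of ∂_1 are all 1, so H_0 = Z.
  H_1: rank ker ∂_1 − rank ∂_2 = (10 − 4) − 5 = 1, and the invariant factors of ∂_2 are all 1, so H_1 = Z.
  H_2: rank ker ∂_2 − rank ∂_3 = (5 − 5) − 0 = 0, and there is no ∂_3, so H_2 = 0.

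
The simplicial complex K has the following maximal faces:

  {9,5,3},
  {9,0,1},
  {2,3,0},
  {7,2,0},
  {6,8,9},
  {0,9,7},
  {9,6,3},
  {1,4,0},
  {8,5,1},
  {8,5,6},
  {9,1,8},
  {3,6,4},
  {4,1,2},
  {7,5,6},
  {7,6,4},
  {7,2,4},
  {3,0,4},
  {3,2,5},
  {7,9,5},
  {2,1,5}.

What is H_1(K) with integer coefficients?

H_1 = Z ⊕ Z/2Z.

Take the total order 0 < 1 < 2 < 3 < 4 < 5 < 6 < 7 < 8 < 9 on the vertex set. Then K (dimension 2) consists of the simplices:

  0-simplices (10): [0], [1], [2], [3], [4], [5], [6], [7], [8], [9]
  1-simplices (30): (30 of them)
  2-simplices (20): (20 of them)

Hence C_0 ≅ Z^10, C_1 ≅ Z^30, C_2 ≅ Z^20.

∂_1: C_1 → C_0 maps an edge to its endpoints' difference, ∂[p,q] = q − p.
The resulting 10×30 matrix has rank 9, and its Smith normal form has invariant factors (1,1,1,1,1,1,1,1,1).

∂_2: C_2 → C_1 acts by ∂[p,q,r] = [q,r] − [p,r] + [p,q]. For instance
  ∂[3,4,6] = [4,6] − [3,6] + [3,4],
  ∂[4,6,7] = [6,7] − [4,7] + [4,6].
The 30×20 boundary matrix has rank 20 and Smith normal form diag(1,1,1,1,1,1,1,1,1,1,1,1,1,1,1,1,1,1,1,2).

Computing H_k = (kernel of ∂_k) / (image of ∂_{k+1}):

  H_1: rank ker ∂_1 − rank ∂_2 = (30 − 9) − 20 = 1, and ∂_2 has invariant factor 2 > 1, so H_1 = Z ⊕ Z/2Z.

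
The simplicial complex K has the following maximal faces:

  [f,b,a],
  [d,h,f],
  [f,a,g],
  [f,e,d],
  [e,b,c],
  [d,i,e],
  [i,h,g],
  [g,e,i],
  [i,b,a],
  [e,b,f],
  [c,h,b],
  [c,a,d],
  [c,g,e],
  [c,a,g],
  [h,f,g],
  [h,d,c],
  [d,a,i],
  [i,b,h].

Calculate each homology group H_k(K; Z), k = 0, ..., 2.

H_0 = Z,  H_1 = Z^2,  H_2 = Z.

Order the vertices as a < b < c < d < e < f < g < h < i. Listing each simplex with vertices in this order, K has dimension 2 with simplices:

  0-simplices (9): a, b, c, d, e, f, g, h, i
  1-simplices (27): ab, ac, ad, af, ag, ai, bc, be, bf, bh, bi, cd, ce, cg, ch, de, df, dh, di, ef, eg, ei, fg, fh, gh, gi, hi
  2-simplices (18): abf, abi, acd, acg, adi, afg, bce, bch, bef, bhi, cdh, ceg, def, dei, dfh, egi, fgh, ghi

Hence C_0 ≅ Z^9, C_1 ≅ Z^27, C_2 ≅ Z^18.

The boundary map ∂_1: C_1 → C_0 sends each edge [p,q] (with p < q) to q − p. For instance
  ∂gh = h − g.
This gives a 9×27 integer matrix of rank 8; reducing to Smith normal form yields diagonal entries (1,1,1,1,1,1,1,1).

∂_2: C_2 → C_1 acts by ∂[p,q,r] = [q,r] − [p,r] + [p,q]. For instance
  ∂bce = ce − be + bc,
  ∂egi = gi − ei + eg.
The 27×18 boundary matrix has rank 17 and Smith normal form diag(1,1,1,1,1,1,1,1,1,1,1,1,1,1,1,1,1).

Reading off H_k = ker ∂_k / im ∂_{k+1}:

  H_0: rank C_0 − rank ∂_1 = 9 − 8 = 1, and the invariant factors of ∂_1 are all 1, so H_0 ≅ Z.
  H_1: rank ker ∂_1 − rank ∂_2 = (27 − 8) − 17 = 2, and the invariant factors of ∂_2 are all 1, so H_1 ≅ Z^2.
  H_2: rank ker ∂_2 − rank ∂_3 = (18 − 17) − 0 = 1, and there is no ∂_3, so H_2 ≅ Z.

As a check, the Euler characteristic is 9 − 27 + 18 = 0, which agrees with 1 − 2 + 1 = 0.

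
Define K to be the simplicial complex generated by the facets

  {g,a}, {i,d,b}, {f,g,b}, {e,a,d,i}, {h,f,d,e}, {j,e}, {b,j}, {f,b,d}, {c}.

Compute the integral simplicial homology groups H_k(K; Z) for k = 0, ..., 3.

We work with the vertex ordering a < b < c < d < e < f < g < h < i < j. The simplices of K, each written with vertices in increasing order, are:

  0-simplices (10): a, b, c, d, e, f, g, h, i, j
  1-simplices (19): ad, ae, ag, ai, bd, bf, bg, bi, bj, de, df, dh, di, ef, eh, ei, ej, fg, fh
  2-simplices (11): ade, adi, aei, bdf, bdi, bfg, def, deh, dei, dfh, efh
  3-simplices (2): adei, defh

giving chain groups C_0 ≅ Z^10, C_1 ≅ Z^19, C_2 ≅ Z^11, C_3 ≅ Z^2.

The boundary map ∂_1: C_1 → C_0 sends each edge [p,q] (with p < q) to q − p. For instance
  ∂bd = d − b.
The 10×19 boundary matrix has rank 8 and Smith normal form diag(1,1,1,1,1,1,1,1).

The boundary map ∂_2: C_2 → C_1 acts by ∂[p,q,r] = [q,r] − [p,r] + [p,q]. For instance
  ∂efh = fh − eh + ef,
  ∂ade = de − ae + ad.
This gives a 19×11 integer matrix of rank 9; reducing to Smith normal form yields diagonal entries (1,1,1,1,1,1,1,1,1).

The boundary map ∂_3: C_3 → C_2 sends each 3-simplex σ to the alternating sum Σ_i (−1)^i (σ with its i-th vertex removed). For instance
  ∂adei = dei − aei + adi − ade,
  ∂defh = efh − dfh + deh − def.
The 11×2 boundary matrix has rank 2 and Smith normal form diag(1,1).

Reading off H_k = ker ∂_k / im ∂_{k+1}:

  H_0: rank C_0 − rank ∂_1 = 10 − 8 = 2, and the invariant factors of ∂_1 are all 1, so H_0 = Z^2.
  H_1: rank ker ∂_1 − rank ∂_2 = (19 − 8) − 9 = 2, and the invariant factors of ∂_2 are all 1, so H_1 = Z^2.
  H_2: rank ker ∂_2 − rank ∂_3 = (11 − 9) − 2 = 0, and the invariant factors of ∂_3 are all 1, so H_2 = 0.
  H_3: rank ker ∂_3 − rank ∂_4 = (2 − 2) − 0 = 0, and there is no ∂_4, so H_3 = 0.

H_0 ≅ Z^2,  H_1 ≅ Z^2,  H_2 = 0,  H_3 = 0.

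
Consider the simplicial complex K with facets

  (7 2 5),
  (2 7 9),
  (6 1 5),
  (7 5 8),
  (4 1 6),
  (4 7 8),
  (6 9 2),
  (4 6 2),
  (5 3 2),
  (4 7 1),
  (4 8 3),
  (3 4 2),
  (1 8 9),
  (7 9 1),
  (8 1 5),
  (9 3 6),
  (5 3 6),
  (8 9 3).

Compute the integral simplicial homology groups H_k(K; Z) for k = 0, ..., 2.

Fix the vertex order 1 < 2 < 3 < 4 < 5 < 6 < 7 < 8 < 9 and write every simplex with vertices in increasing order. Then dim K = 2 and the simplices of K are:

  0-simplices (9): [1], [2], [3], [4], [5], [6], [7], [8], [9]
  1-simplices (27): (27 of them)
  2-simplices (18): [1,4,6], [1,4,7], [1,5,6], [1,5,8], [1,7,9], [1,8,9], [2,3,4], [2,3,5], [2,4,6], [2,5,7], [2,6,9], [2,7,9], [3,4,8], [3,5,6], [3,6,9], [3,8,9], [4,7,8], [5,7,8]

Hence C_0 ≅ Z^9, C_1 ≅ Z^27, C_2 ≅ Z^18.

The boundary map ∂_1: C_1 → C_0 is given by ∂[p,q] = [q] − [p]. For instance
  ∂[1,5] = [5] − [1].
The resulting 9×27 matrix has rank 8, and its Smith normal form has invariant factors (1,1,1,1,1,1,1,1).

∂_2: C_2 → C_1 sends each 2-simplex [p,q,r] to [q,r] − [p,r] + [p,q]. For instance
  ∂[3,6,9] = [6,9] − [3,9] + [3,6],
  ∂[3,4,8] = [4,8] − [3,8] + [3,4].
This gives a 27×18 integer matrix of rank 18; reducing to Smith normal form yields diagonal entries (1,1,1,1,1,1,1,1,1,1,1,1,1,1,1,1,1,2).

Now H_k = ker ∂_k / im ∂_{k+1}, so:

  H_0: rank C_0 − rank ∂_1 = 9 − 8 = 1, and the invariant factors of ∂_1 are all 1, so H_0 ≅ Z.
  H_1: rank ker ∂_1 − rank ∂_2 = (27 − 8) − 18 = 1, and ∂_2 has invariant factor 2 > 1, so H_1 ≅ Z ⊕ Z/2Z.
  H_2: rank ker ∂_2 − rank ∂_3 = (18 − 18) − 0 = 0, and there is no ∂_3, so H_2 ≅ 0.

H_0 = Z,  H_1 = Z ⊕ Z/2Z,  H_2 = 0.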